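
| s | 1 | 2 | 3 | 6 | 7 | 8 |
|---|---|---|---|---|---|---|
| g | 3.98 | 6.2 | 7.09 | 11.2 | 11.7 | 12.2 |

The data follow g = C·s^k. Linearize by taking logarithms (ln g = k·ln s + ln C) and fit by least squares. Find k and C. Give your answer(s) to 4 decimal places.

k = 0.5443, C = 4.0550

Let Y = ln g. Fitting Y = k·ln s + ln C by least squares:
XᵀX = [[13.0084, 7.6089]; [7.6089, 6]], rhs = [17.7330, 12.5415]ᵀ  (here Σln s = 7.6089, Σ(ln s)² = 13.0084, Σln g = 12.5415, Σln s·ln g = 17.7330).
Solving (det = 20.1558): k = 0.54434, ln C = 1.39994, so C = exp(1.39994) = 4.05496.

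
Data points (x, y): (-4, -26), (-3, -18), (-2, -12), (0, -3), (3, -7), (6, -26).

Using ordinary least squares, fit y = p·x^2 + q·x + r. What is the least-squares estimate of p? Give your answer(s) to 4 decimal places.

Normal-equation sums: Σx^2·x^2 = 1730, Σx^2·x = 144, Σx^2 = 74, Σx·x = 74, Σx = 0, Σ1 = 6.
Right-hand side: Σx^2·y = -1625, Σx·y = 5, Σy = -92.
Normal equations: [[1730, 144, 74]; [144, 74, 0]; [74, 0, 6]]·[p, q, r]ᵀ = [-1625, 5, -92]ᵀ.
Solving the 3×3 system (Gaussian elimination) gives p = -55507/59620, q = 56021/29810, r = -229587/59620.

p = -0.9310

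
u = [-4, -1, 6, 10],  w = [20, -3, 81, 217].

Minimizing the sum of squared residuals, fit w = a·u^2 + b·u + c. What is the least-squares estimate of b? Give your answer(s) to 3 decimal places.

b = 2.134

From the data, Σu^2·u^2 = 11553, Σu^2·u = 1151, Σu^2 = 153, Σu·u = 153, Σu = 11, Σ1 = 4.
Moment sums: Σu^2·w = 24933, Σu·w = 2579, Σw = 315.
XᵀX·[a, b, c]ᵀ = Xᵀw becomes [[11553, 1151, 153]; [1151, 153, 11]; [153, 11, 4]]·[a, b, c]ᵀ = [24933, 2579, 315]ᵀ.
Inverting the 3×3 Gram matrix, [a, b, c]ᵀ = [23629/11893, 25374/11893, -37014/11893]ᵀ.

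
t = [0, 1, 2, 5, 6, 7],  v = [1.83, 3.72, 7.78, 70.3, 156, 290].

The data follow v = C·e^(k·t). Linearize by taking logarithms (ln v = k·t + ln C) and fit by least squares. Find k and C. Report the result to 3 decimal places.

k = 0.732, C = 1.814

With ln vᵢ as the transformed response and tᵢ as the regressor:
Σt = 21.0000, Σ(t)² = 115.0000, Σln v = 18.9421, Σt·ln v = 96.6690.
Equations: 115.0000·k + 21.0000·ln C = 96.6690;  21.0000·k + 6·ln C = 18.9421.
Δ = 115.0000·6 − (21.0000)² = 249.0000; k = (96.6690·6 − 21.0000·18.9421)/249.0000 = 0.73185, ln C = (115.0000·18.9421 − 21.0000·96.6690)/249.0000 = 0.59555, so C = exp(0.59555) = 1.81404.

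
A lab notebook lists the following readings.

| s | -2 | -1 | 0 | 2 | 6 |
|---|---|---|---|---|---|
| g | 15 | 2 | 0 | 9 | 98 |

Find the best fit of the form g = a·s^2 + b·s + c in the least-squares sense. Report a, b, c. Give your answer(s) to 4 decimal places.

a = 2.9653, b = -1.3524, c = -0.5350

The normal system XᵀX·[a, b, c]ᵀ = Xᵀg is [[1329, 215, 45]; [215, 45, 5]; [45, 5, 5]]·[a, b, c]ᵀ = [3626, 574, 124]ᵀ.
Solving the 3×3 system (Gaussian elimination) gives a = 1195/403, b = -545/403, c = -1078/2015.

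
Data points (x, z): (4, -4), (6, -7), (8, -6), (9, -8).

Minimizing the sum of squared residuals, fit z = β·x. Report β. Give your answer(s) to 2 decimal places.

Compute the Gram sums: Σx·x = 197.
For Mᵀz: Σx·z = -178.
So MᵀM·[β]ᵀ = Mᵀz: [[197]]·[β]ᵀ = [-178]ᵀ.
Hence β = -178 / 197 ≈ -0.903553.

β = -0.90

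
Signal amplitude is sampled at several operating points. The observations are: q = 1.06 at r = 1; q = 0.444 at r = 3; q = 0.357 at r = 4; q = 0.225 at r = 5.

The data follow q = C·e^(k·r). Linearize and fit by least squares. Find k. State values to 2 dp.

k = -0.38

Let Y = ln q. Fitting Y = k·r + ln C by least squares:
Σr = 13.0000, Σ(r)² = 51.0000, Σln q = -3.2753, Σr·ln q = -13.9559.
Equations: 51.0000·k + 13.0000·ln C = -13.9559;  13.0000·k + 4·ln C = -3.2753.
Δ = 51.0000·4 − (13.0000)² = 35.0000; k = (-13.9559·4 − 13.0000·-3.2753)/35.0000 = -0.37840, ln C = (51.0000·-3.2753 − 13.0000·-13.9559)/35.0000 = 0.41098.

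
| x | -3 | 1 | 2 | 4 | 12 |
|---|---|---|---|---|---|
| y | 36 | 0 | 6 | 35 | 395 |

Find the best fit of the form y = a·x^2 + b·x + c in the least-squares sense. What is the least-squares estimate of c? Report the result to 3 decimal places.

Entries of MᵀM: Σx^2·x^2 = 21090, Σx^2·x = 1774, Σx^2 = 174, Σx·x = 174, Σx = 16, Σ1 = 5.
For Mᵀy: Σx^2·y = 57788, Σx·y = 4784, Σy = 472.
So MᵀM·[a, b, c]ᵀ = Mᵀy: [[21090, 1774, 174]; [1774, 174, 16]; [174, 16, 5]]·[a, b, c]ᵀ = [57788, 4784, 472]ᵀ.
Solving the 3×3 system (Gaussian elimination) gives a = 684173/227936, b = -41485/13408, c = -17639/113968.

c = -0.155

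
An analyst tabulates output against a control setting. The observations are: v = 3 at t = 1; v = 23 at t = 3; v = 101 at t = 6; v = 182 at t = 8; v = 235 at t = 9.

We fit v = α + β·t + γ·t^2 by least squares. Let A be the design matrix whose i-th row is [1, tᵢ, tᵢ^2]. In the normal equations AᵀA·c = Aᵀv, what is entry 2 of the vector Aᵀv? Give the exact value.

Entry 2 ↔ basis t, so (Aᵀv)_{2} = Σᵢ (t)·vᵢ = (1)·(3) + (3)·(23) + (6)·(101) + (8)·(182) + (9)·(235) = 4249.

4249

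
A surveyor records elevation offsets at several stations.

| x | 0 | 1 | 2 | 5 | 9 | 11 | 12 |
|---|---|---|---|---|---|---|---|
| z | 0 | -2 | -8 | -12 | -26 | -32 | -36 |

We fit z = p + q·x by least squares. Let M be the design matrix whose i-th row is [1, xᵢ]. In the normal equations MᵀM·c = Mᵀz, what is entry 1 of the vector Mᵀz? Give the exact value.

Entry 1 ↔ basis 1, so (Mᵀz)_{1} = Σᵢ zᵢ = (1)·(0) + (1)·(-2) + (1)·(-8) + (1)·(-12) + (1)·(-26) + (1)·(-32) + (1)·(-36) = -116.

-116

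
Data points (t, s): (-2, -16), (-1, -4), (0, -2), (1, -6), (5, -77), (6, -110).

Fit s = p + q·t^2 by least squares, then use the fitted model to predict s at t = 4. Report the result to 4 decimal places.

Entries of MᵀM: Σ1 = 6, Σt^2 = 67, Σt^2·t^2 = 1939.
For Mᵀs: Σs = -215, Σt^2·s = -5959.
Eliminating q: 1939·(row 1) − 67·(row 2) gives 7145·p = 1939·(-215) − 67·(-5959) = -17632, so p = -17632/7145.
Then q = ((-5959) − 67·(-17632/7145))/1939 = -21349/7145.
At t = 4: ŝ = (-17632/7145)·(1) + (-21349/7145)·(16) = -359216/7145.

ŝ = -50.2752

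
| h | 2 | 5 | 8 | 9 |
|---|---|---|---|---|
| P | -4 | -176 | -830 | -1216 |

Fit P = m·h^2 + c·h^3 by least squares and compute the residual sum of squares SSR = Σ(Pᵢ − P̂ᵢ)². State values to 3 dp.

SSR = 5.937

Setting ∂/∂m … = 0 gives: 11298·m + 94974·c = -156032;  94974·m + 809274·c = -1333456.
Eliminating c: 809274·(row 1) − 94974·(row 2) gives 123116976·m = 809274·(-156032) − 94974·(-1333456) = 371009376, so m = 858818/284993.
Then c = ((-1333456) − 94974·(858818/284993))/809274 = -1711130/854979.
Residuals: -36692/854979, -996404/854979, 1572934/854979, -311156/284993; SSR = 5075740/854979.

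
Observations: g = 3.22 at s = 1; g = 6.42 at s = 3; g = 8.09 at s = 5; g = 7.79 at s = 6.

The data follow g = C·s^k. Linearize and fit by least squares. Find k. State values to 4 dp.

Let Y = ln g. Fitting Y = k·ln s + ln C by least squares:
Σln s = 4.4998, Σ(ln s)² = 7.0076, Σln g = 7.1723, Σln s·ln g = 9.0857.
Normal system: [[7.0076, 4.4998]; [4.4998, 4]]·[k, ln C]ᵀ = [9.0857, 7.1723]ᵀ.
Δ = 7.0076·4 − (4.4998)² = 7.7823; k = (9.0857·4 − 4.4998·7.1723)/7.7823 = 0.52286, ln C = (7.0076·7.1723 − 4.4998·9.0857)/7.7823 = 1.20488.

k = 0.5229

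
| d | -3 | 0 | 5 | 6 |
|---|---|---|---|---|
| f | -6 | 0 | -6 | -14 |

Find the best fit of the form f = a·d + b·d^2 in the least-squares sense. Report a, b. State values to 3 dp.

a = 0.725, b = -0.467

The normal system MᵀM·[a, b]ᵀ = Mᵀf is [[70, 314]; [314, 2002]]·[a, b]ᵀ = [-96, -708]ᵀ.
Eliminating b: 2002·(row 1) − 314·(row 2) gives 41544·a = 2002·(-96) − 314·(-708) = 30120, so a = 1255/1731.
Then b = ((-708) − 314·(1255/1731))/2002 = -809/1731.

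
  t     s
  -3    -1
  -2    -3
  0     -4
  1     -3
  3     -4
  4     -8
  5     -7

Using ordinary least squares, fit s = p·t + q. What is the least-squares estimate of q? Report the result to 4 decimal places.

Sums needed: Σt·t = 64, Σt = 8, Σ1 = 7.
For Xᵀs: Σt·s = -73, Σs = -30.
XᵀX·[p, q]ᵀ = Xᵀs becomes [[64, 8]; [8, 7]]·[p, q]ᵀ = [-73, -30]ᵀ.
Δ = 64·7 − 8² = 384.
p = ((-73)·7 − 8·(-30))/384 = -271/384; q = (64·(-30) − 8·(-73))/384 = -167/48.

q = -3.4792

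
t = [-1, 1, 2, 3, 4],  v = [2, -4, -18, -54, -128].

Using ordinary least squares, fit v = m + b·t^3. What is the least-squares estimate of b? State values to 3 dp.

b = -1.979

Normal-equation sums: Σ1 = 5, Σt^3 = 99, Σt^3·t^3 = 4891.
For Mᵀv: Σv = -202, Σt^3·v = -9800.
Eliminating b: 4891·(row 1) − 99·(row 2) gives 14654·m = 4891·(-202) − 99·(-9800) = -17782, so m = -523/431.
Then b = ((-9800) − 99·(-523/431))/4891 = -853/431.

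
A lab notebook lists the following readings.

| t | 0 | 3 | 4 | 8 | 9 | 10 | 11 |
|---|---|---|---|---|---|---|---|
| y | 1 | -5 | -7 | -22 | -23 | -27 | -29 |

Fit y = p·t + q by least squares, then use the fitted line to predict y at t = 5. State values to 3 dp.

ŷ = -11.857

With design matrix M, MᵀM = [[391, 45]; [45, 7]] and Mᵀy = [-1015, -112]ᵀ.
Eliminating q: 7·(row 1) − 45·(row 2) gives 712·p = 7·(-1015) − 45·(-112) = -2065, so p = -2065/712.
Then q = ((-112) − 45·(-2065/712))/7 = 1883/712.
At t = 5: ŷ = (-2065/712)·(5) + (1883/712)·(1) = -4221/356.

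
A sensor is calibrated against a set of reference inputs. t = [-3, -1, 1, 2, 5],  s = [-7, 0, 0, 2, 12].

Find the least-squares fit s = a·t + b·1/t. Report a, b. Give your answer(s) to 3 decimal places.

a = 2.469, b = -2.754

Sums needed: Σt·t = 40, Σt·1/t = 5, Σ1/t·1/t = 2161/900.
Moment sums: Σt·s = 85, Σ1/t·s = 86/15.
MᵀM·[a, b]ᵀ = Mᵀs becomes [[40, 5]; [5, 2161/900]]·[a, b]ᵀ = [85, 86/15]ᵀ.
Eliminating b: (2161/900)·(row 1) − 5·(row 2) gives (3197/45)·a = (2161/900)·85 − 5·(86/15) = 31577/180, so a = 31577/12788.
Then b = ((86/15) − 5·(31577/12788))/(2161/900) = -8805/3197.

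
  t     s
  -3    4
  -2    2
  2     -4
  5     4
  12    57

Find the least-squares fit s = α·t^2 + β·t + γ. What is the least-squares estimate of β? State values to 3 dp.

With design matrix X, XᵀX = [[21474, 1826, 186]; [1826, 186, 14]; [186, 14, 5]] and Xᵀs = [8336, 680, 63]ᵀ.
Inverting the 3×3 Gram matrix, [α, β, γ]ᵀ = [138991/270686, -23629/20822, -449863/135343]ᵀ.

β = -1.135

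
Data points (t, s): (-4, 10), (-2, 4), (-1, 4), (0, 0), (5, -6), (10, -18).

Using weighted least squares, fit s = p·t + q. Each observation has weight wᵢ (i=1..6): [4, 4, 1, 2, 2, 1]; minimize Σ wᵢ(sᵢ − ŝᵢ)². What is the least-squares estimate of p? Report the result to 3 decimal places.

Compute the Gram sums: Σwᵢ·t·t = 231, Σwᵢ·t = -5, Σwᵢ·1 = 14.
And Σwᵢ·t·s = -436, Σwᵢ·s = 30.
det = 231·14 − (-5)² = 3209.
p = ((-436)·14 − (-5)·30)/3209 = -5954/3209; q = (231·30 − (-5)·(-436))/3209 = 4750/3209.

p = -1.855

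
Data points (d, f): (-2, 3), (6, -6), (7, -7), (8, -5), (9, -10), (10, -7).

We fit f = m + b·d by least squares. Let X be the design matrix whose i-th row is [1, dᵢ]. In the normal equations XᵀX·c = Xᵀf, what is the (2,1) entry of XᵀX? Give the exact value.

38

Row 2 ↔ basis d, column 1 ↔ basis 1, so (XᵀX)_{2,1} = Σᵢ d = (-2)·(1) + (6)·(1) + (7)·(1) + (8)·(1) + (9)·(1) + (10)·(1) = 38.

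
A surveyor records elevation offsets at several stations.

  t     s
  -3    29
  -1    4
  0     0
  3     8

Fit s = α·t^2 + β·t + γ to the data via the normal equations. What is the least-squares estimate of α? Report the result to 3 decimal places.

The normal equations are: 163·α + (-1)·β + 19·γ = 337;  (-1)·α + 19·β + (-1)·γ = -67;  19·α + (-1)·β + 4·γ = 41.
Inverting the 3×3 Gram matrix, [α, β, γ]ᵀ = [32/15, -259/75, -56/75]ᵀ.

α = 2.133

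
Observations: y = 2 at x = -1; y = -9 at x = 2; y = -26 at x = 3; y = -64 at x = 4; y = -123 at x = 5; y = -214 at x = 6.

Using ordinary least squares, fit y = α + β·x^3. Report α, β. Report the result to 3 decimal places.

α = 0.136, β = -0.990

Sums needed: Σ1 = 6, Σx^3 = 439, Σx^3·x^3 = 67171.
Moment sums: Σy = -434, Σx^3·y = -66471.
Normal equations: [[6, 439]; [439, 67171]]·[α, β]ᵀ = [-434, -66471]ᵀ.
det = 6·67171 − 439² = 210305.
α = ((-434)·67171 − 439·(-66471))/210305 = 5711/42061; β = (6·(-66471) − 439·(-434))/210305 = -41660/42061.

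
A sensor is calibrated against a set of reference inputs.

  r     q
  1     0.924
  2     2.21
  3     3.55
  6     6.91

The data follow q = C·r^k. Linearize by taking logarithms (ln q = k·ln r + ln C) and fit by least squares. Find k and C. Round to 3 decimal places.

With ln qᵢ as the transformed response and ln rᵢ as the regressor:
XᵀX = [[4.8978, 3.5835]; [3.5835, 4]], rhs = [5.4050, 3.9139]ᵀ  (here Σln r = 3.5835, Σ(ln r)² = 4.8978, Σln q = 3.9139, Σln r·ln q = 5.4050).
Slope k = (n·Σln r·ln q − Σln r·Σln q)/(n·Σ(ln r)² − (Σln r)²) = (4·5.4050 − 3.5835·3.9139)/6.7496 = 1.12517; ln C = (Σln q − k·Σln r)/n = -0.02955, so C = exp(-0.02955) = 0.97089.

k = 1.125, C = 0.971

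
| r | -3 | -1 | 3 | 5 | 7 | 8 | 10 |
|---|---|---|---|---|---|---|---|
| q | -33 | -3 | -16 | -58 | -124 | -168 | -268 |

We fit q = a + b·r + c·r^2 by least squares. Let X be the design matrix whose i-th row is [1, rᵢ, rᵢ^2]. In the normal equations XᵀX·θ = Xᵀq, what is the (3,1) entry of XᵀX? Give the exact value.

Row 3 ↔ basis r^2, column 1 ↔ basis 1, so (XᵀX)_{3,1} = Σᵢ r^2 = (9)·(1) + (1)·(1) + (9)·(1) + (25)·(1) + (49)·(1) + (64)·(1) + (100)·(1) = 257.

257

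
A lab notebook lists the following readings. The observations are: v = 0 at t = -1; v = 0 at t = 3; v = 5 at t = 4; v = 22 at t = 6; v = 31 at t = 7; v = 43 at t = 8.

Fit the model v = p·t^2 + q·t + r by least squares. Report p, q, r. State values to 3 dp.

p = 0.936, q = -1.703, r = -2.804

With design matrix A, AᵀA = [[8131, 1161, 175]; [1161, 175, 27]; [175, 27, 6]] and Aᵀv = [5143, 713, 101]ᵀ.
Row-reducing yields p = 15749/16825, q = -28654/16825, r = -47182/16825.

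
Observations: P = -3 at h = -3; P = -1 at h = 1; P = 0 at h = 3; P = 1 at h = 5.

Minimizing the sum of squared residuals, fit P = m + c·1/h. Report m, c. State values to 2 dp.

m = -1.12, c = 1.22

With design matrix X, XᵀX = [[4, 6/5]; [6/5, 284/225]] and XᵀP = [-3, 1/5]ᵀ.
Determinant 4·(284/225) − (6/5)² = 812/225.
m = ((-3)·(284/225) − (6/5)·(1/5))/(812/225) = -453/406; c = (4·(1/5) − (6/5)·(-3))/(812/225) = 495/406.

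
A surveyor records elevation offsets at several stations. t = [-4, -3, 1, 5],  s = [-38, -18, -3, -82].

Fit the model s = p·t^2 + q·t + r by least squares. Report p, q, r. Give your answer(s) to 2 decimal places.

Normal-equation sums: Σt^2·t^2 = 963, Σt^2·t = 35, Σt^2 = 51, Σt·t = 51, Σt = -1, Σ1 = 4.
Moment sums: Σt^2·s = -2823, Σt·s = -207, Σs = -141.
Normal equations: [[963, 35, 51]; [35, 51, -1]; [51, -1, 4]]·[p, q, r]ᵀ = [-2823, -207, -141]ᵀ.
Row-reducing yields p = -5058/1699, q = -3351/1699, r = 3762/1699.

p = -2.98, q = -1.97, r = 2.21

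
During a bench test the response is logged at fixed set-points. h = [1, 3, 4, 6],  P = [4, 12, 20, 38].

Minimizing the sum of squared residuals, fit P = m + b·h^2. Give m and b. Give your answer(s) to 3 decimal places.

Entries of MᵀM: Σ1 = 4, Σh^2 = 62, Σh^2·h^2 = 1634.
Moment sums: ΣP = 74, Σh^2·P = 1800.
So MᵀM·[m, b]ᵀ = MᵀP: [[4, 62]; [62, 1634]]·[m, b]ᵀ = [74, 1800]ᵀ.
det = 4·1634 − 62² = 2692.
m = (74·1634 − 62·1800)/2692 = 2329/673; b = (4·1800 − 62·74)/2692 = 653/673.

m = 3.461, b = 0.970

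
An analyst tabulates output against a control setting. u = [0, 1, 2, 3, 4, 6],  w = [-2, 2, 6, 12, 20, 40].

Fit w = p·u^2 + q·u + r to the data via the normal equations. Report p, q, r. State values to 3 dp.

With design matrix A, AᵀA = [[1650, 316, 66]; [316, 66, 16]; [66, 16, 6]] and Aᵀw = [1894, 370, 78]ᵀ.
Row-reducing yields p = 16/21, q = 83/35, r = -179/105.

p = 0.762, q = 2.371, r = -1.705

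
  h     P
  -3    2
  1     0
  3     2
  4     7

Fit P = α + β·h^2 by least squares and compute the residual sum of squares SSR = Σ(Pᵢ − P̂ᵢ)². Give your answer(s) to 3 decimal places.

SSR = 2.998

Compute the Gram sums: Σ1 = 4, Σh^2 = 35, Σh^2·h^2 = 419.
Moment sums: ΣP = 11, Σh^2·P = 148.
So XᵀX·[α, β]ᵀ = XᵀP: [[4, 35]; [35, 419]]·[α, β]ᵀ = [11, 148]ᵀ.
Δ = 4·419 − 35² = 451.
α = (11·419 − 35·148)/451 = -571/451; β = (4·148 − 35·11)/451 = 207/451.
Residuals: -390/451, 364/451, -390/451, 416/451; SSR = 1352/451.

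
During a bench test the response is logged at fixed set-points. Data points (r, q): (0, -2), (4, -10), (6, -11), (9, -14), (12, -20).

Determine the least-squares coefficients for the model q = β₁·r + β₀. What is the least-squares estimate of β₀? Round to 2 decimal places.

β₀ = -2.73

The normal equations are: 277·β₁ + 31·β₀ = -472;  31·β₁ + 5·β₀ = -57.
det = 277·5 − 31² = 424.
β₁ = ((-472)·5 − 31·(-57))/424 = -593/424; β₀ = (277·(-57) − 31·(-472))/424 = -1157/424.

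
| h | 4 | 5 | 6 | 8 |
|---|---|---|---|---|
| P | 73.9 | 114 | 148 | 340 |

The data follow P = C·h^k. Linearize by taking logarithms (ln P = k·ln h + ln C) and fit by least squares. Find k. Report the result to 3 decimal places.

k = 2.168

Linearized form: ln P = k·ln h + ln C. From the 4 transformed points,
Over the data: Σln h = 6.8669, Σ(ln h)² = 12.0466, Σln P = 19.8651, Σln h·ln P = 34.6622.
Normal system: [[12.0466, 6.8669]; [6.8669, 4]]·[k, ln C]ᵀ = [34.6622, 19.8651]ᵀ.
Δ = 12.0466·4 − (6.8669)² = 1.0316; k = (34.6622·4 − 6.8669·19.8651)/1.0316 = 2.16827, ln C = (12.0466·19.8651 − 6.8669·34.6622)/1.0316 = 1.24393.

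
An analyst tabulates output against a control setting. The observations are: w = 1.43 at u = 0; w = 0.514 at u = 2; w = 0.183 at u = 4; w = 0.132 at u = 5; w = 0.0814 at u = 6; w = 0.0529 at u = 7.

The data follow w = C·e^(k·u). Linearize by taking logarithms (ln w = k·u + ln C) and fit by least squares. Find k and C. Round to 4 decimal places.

Linearized form: ln w = k·u + ln C. From the 6 transformed points,
XᵀX = [[130.0000, 24.0000]; [24.0000, 6]], rhs = [-53.8747, -9.4788]ᵀ  (here Σu = 24.0000, Σ(u)² = 130.0000, Σln w = -9.4788, Σu·ln w = -53.8747).
Slope k = (n·Σu·ln w − Σu·Σln w)/(n·Σ(u)² − (Σu)²) = (6·-53.8747 − 24.0000·-9.4788)/204.0000 = -0.46939; ln C = (Σln w − k·Σu)/n = 0.29777, so C = exp(0.29777) = 1.34686.

k = -0.4694, C = 1.3469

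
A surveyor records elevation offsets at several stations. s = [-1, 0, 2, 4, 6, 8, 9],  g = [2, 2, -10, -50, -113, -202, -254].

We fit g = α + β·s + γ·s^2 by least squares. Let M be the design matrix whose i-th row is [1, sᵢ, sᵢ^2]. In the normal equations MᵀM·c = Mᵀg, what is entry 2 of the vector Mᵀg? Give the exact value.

-4802

Entry 2 ↔ basis s, so (Mᵀg)_{2} = Σᵢ (s)·gᵢ = (-1)·(2) + (0)·(2) + (2)·(-10) + (4)·(-50) + (6)·(-113) + (8)·(-202) + (9)·(-254) = -4802.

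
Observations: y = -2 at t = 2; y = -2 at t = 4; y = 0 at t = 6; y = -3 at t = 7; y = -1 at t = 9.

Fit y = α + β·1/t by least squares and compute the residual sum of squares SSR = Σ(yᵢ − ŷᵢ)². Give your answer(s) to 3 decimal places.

SSR = 4.919

Sums needed: Σ1 = 5, Σ1/t = 295/252, Σ1/t·1/t = 23689/63504.
Right-hand side: Σy = -8, Σ1/t·y = -257/126.
det = 5·(23689/63504) − (295/252)² = 7855/15876.
α = ((-8)·(23689/63504) − (295/252)·(-257/126))/(7855/15876) = -18941/15710; β = (5·(-257/126) − (295/252)·(-8))/(7855/15876) = -2646/1571.
Residuals: 751/15710, -2932/7855, 23351/15710, -24409/15710, 6171/15710; SSR = 38641/7855.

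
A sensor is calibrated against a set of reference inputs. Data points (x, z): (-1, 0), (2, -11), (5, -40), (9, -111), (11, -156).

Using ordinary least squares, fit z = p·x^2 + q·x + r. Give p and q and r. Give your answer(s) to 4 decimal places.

Compute the Gram sums: Σx^2·x^2 = 21844, Σx^2·x = 2192, Σx^2 = 232, Σx·x = 232, Σx = 26, Σ1 = 5.
And Σx^2·z = -28911, Σx·z = -2937, Σz = -318.
Solving the 3×3 system (Gaussian elimination) gives p = -3991/3828, q = -10117/3828, r = -945/638.

p = -1.0426, q = -2.6429, r = -1.4812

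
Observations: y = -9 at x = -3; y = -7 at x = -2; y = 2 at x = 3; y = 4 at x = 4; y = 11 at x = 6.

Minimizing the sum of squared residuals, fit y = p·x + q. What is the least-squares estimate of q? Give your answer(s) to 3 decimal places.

From the data, Σx·x = 74, Σx = 8, Σ1 = 5.
And Σx·y = 129, Σy = 1.
Determinant 74·5 − 8² = 306.
p = (129·5 − 8·1)/306 = 637/306; q = (74·1 − 8·129)/306 = -479/153.

q = -3.131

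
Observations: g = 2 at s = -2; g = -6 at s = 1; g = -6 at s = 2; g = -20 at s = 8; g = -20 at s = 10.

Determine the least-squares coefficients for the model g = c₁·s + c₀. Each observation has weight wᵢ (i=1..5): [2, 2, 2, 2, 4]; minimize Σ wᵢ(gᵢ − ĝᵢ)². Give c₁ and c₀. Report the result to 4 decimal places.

Entries of MᵀWM: Σwᵢ·s·s = 546, Σwᵢ·s = 58, Σwᵢ·1 = 12.
And Σwᵢ·s·g = -1164, Σwᵢ·g = -140.
Eliminating c₀: 12·(row 1) − 58·(row 2) gives 3188·c₁ = 12·(-1164) − 58·(-140) = -5848, so c₁ = -1462/797.
Then c₀ = ((-140) − 58·(-1462/797))/12 = -2232/797.

c₁ = -1.8344, c₀ = -2.8005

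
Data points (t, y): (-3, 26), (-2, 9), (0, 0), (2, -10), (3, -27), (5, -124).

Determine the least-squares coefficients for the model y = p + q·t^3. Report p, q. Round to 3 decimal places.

p = -0.379, q = -0.990

The normal system MᵀM·[p, q]ᵀ = Mᵀy is [[6, 125]; [125, 17211]]·[p, q]ᵀ = [-126, -17083]ᵀ.
Eliminating q: 17211·(row 1) − 125·(row 2) gives 87641·p = 17211·(-126) − 125·(-17083) = -33211, so p = -33211/87641.
Then q = ((-17083) − 125·(-33211/87641))/17211 = -86748/87641.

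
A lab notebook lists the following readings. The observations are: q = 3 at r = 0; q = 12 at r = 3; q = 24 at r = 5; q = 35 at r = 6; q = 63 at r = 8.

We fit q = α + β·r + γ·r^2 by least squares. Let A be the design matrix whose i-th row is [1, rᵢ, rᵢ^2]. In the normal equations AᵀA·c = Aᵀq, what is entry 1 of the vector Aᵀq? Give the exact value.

Entry 1 ↔ basis 1, so (Aᵀq)_{1} = Σᵢ qᵢ = (1)·(3) + (1)·(12) + (1)·(24) + (1)·(35) + (1)·(63) = 137.

137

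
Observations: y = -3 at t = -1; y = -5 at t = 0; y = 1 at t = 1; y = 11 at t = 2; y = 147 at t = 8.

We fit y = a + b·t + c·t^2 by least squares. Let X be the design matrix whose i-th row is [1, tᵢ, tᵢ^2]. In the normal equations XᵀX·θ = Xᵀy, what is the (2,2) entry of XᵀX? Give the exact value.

70

Row 2 ↔ basis t, column 2 ↔ basis t, so (XᵀX)_{2,2} = Σᵢ (t)·(t) = (-1)·(-1) + (0)·(0) + (1)·(1) + (2)·(2) + (8)·(8) = 70.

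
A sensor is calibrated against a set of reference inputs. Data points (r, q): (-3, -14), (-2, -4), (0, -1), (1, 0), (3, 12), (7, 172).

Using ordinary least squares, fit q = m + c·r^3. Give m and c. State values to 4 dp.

m = -0.6741, c = 0.5031

Sums needed: Σ1 = 6, Σr^3 = 336, Σr^3·r^3 = 119172.
Right-hand side: Σq = 165, Σr^3·q = 59730.
So MᵀM·[m, c]ᵀ = Mᵀq: [[6, 336]; [336, 119172]]·[m, c]ᵀ = [165, 59730]ᵀ.
det = 6·119172 − 336² = 602136.
m = (165·119172 − 336·59730)/602136 = -11275/16726; c = (6·59730 − 336·165)/602136 = 8415/16726.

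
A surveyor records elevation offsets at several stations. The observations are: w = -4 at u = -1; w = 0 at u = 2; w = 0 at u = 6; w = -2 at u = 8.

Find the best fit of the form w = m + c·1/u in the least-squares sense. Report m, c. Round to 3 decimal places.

m = -1.360, c = 2.680

Sums needed: Σ1 = 4, Σ1/u = -5/24, Σ1/u·1/u = 745/576.
Moment sums: Σw = -6, Σ1/u·w = 15/4.
Normal equations: [[4, -5/24]; [-5/24, 745/576]]·[m, c]ᵀ = [-6, 15/4]ᵀ.
Determinant 4·(745/576) − (-5/24)² = 985/192.
m = ((-6)·(745/576) − (-5/24)·(15/4))/(985/192) = -268/197; c = (4·(15/4) − (-5/24)·(-6))/(985/192) = 528/197.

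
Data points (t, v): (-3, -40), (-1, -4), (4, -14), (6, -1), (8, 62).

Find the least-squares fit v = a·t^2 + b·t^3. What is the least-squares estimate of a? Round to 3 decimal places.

Setting ∂/∂a … = 0 gives: 5730·a + 41324·b = 3344;  41324·a + 313626·b = 31716.
(Σt^2·t^2 = 5730, Σt^2·t^3 = 41324, Σt^3·t^3 = 313626, Σt^2·v = 3344, Σt^3·v = 31716.)
Eliminating b: 313626·(row 1) − 41324·(row 2) gives 89404004·a = 313626·3344 − 41324·31716 = -261866640, so a = -1235220/421717.
Then b = (31716 − 41324·(-1235220/421717))/313626 = 205402/421717.

a = -2.929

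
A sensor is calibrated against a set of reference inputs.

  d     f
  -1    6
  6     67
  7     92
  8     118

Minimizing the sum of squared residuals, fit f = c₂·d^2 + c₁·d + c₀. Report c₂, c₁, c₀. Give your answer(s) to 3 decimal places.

With design matrix A, AᵀA = [[7794, 1070, 150]; [1070, 150, 20]; [150, 20, 4]] and Aᵀf = [14478, 1984, 283]ᵀ.
Inverting the 3×3 Gram matrix, [c₂, c₁, c₀]ᵀ = [2239/1210, -2799/6050, 202/55]ᵀ.

c₂ = 1.850, c₁ = -0.463, c₀ = 3.673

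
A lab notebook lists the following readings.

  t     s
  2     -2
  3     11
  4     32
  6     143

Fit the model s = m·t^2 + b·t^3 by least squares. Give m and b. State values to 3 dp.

m = -1.896, b = 0.978

Setting ∂/∂m … = 0 gives: 1649·m + 9075·b = 5751;  9075·m + 51545·b = 33217.
Determinant 1649·51545 − 9075² = 2642080.
m = (5751·51545 − 9075·33217)/2642080 = -250449/132104; b = (1649·33217 − 9075·5751)/2642080 = 646127/660520.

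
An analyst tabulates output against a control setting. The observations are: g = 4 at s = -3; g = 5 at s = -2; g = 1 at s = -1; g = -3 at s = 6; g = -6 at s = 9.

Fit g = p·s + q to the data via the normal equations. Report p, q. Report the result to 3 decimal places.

p = -0.843, q = 1.718

XᵀX·[p, q]ᵀ = Xᵀg reads: 131·p + 9·q = -95;  9·p + 5·q = 1.
(Σs·s = 131, Σs = 9, Σ1 = 5, Σs·g = -95, Σg = 1.)
Determinant 131·5 − 9² = 574.
p = ((-95)·5 − 9·1)/574 = -242/287; q = (131·1 − 9·(-95))/574 = 493/287.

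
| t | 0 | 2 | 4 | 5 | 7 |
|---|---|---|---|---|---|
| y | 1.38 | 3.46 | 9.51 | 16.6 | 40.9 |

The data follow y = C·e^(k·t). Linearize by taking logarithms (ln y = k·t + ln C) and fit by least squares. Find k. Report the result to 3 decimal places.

Taking logs, ln y = k·t + ln C, so regress ln y on t.
Σt = 18.0000, Σ(t)² = 94.0000, Σln y = 10.3362, Σt·ln y = 51.5168.
Equations: 94.0000·k + 18.0000·ln C = 51.5168;  18.0000·k + 5·ln C = 10.3362.
Solving (det = 146.0000): k = 0.48995, ln C = 0.30344.

k = 0.490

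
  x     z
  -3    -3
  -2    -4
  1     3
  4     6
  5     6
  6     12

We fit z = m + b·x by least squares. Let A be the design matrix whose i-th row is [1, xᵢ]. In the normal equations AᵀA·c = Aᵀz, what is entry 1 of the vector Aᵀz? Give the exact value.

Entry 1 ↔ basis 1, so (Aᵀz)_{1} = Σᵢ zᵢ = (1)·(-3) + (1)·(-4) + (1)·(3) + (1)·(6) + (1)·(6) + (1)·(12) = 20.

20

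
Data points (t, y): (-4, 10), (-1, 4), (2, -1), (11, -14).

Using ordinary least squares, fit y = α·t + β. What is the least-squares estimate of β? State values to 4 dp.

β = 2.8929

Forming AᵀA = [[142, 8]; [8, 4]] and Aᵀy = [-200, -1]ᵀ gives AᵀA·[α, β]ᵀ = Aᵀy.
Determinant 142·4 − 8² = 504.
α = ((-200)·4 − 8·(-1))/504 = -11/7; β = (142·(-1) − 8·(-200))/504 = 81/28.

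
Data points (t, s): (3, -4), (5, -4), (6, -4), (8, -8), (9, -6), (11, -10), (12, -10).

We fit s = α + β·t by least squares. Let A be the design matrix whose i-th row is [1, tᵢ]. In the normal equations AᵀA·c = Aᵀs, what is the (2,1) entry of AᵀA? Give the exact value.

Row 2 ↔ basis t, column 1 ↔ basis 1, so (AᵀA)_{2,1} = Σᵢ t = (3)·(1) + (5)·(1) + (6)·(1) + (8)·(1) + (9)·(1) + (11)·(1) + (12)·(1) = 54.

54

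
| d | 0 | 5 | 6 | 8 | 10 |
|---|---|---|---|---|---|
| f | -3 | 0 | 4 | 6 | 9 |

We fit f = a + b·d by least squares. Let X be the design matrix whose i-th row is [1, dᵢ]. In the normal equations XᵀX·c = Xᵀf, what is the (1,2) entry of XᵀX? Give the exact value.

Row 1 ↔ basis 1, column 2 ↔ basis d, so (XᵀX)_{1,2} = Σᵢ d = (1)·(0) + (1)·(5) + (1)·(6) + (1)·(8) + (1)·(10) = 29.

29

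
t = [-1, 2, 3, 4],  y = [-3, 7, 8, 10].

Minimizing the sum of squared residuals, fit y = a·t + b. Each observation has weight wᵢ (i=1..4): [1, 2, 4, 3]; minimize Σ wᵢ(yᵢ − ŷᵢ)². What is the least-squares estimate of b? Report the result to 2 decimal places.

The normal system XᵀWX·[a, b]ᵀ = XᵀWy is [[93, 27]; [27, 10]]·[a, b]ᵀ = [247, 73]ᵀ.
Determinant 93·10 − 27² = 201.
a = (247·10 − 27·73)/201 = 499/201; b = (93·73 − 27·247)/201 = 40/67.

b = 0.60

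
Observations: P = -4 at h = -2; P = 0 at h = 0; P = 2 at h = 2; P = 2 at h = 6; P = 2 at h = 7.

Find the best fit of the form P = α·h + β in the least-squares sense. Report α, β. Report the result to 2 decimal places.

Compute the Gram sums: Σh·h = 93, Σh = 13, Σ1 = 5.
For XᵀP: Σh·P = 38, ΣP = 2.
So XᵀX·[α, β]ᵀ = XᵀP: [[93, 13]; [13, 5]]·[α, β]ᵀ = [38, 2]ᵀ.
Eliminating β: 5·(row 1) − 13·(row 2) gives 296·α = 5·38 − 13·2 = 164, so α = 41/74.
Then β = (2 − 13·(41/74))/5 = -77/74.

α = 0.55, β = -1.04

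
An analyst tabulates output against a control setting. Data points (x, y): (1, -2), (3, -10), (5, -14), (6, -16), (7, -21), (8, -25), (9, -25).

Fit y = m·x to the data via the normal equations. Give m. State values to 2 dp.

m = -2.91

Entries of MᵀM: Σx·x = 265.
Moment sums: Σx·y = -770.
Normal equations: [[265]]·[m]ᵀ = [-770]ᵀ.
Hence m = -770 / 265 ≈ -2.90566.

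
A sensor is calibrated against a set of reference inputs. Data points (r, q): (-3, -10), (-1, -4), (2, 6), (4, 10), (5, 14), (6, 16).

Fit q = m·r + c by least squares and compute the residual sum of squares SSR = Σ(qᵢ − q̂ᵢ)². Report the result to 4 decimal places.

SSR = 2.2918

Forming XᵀX = [[91, 13]; [13, 6]] and Xᵀq = [252, 32]ᵀ gives XᵀX·[m, c]ᵀ = Xᵀq.
Determinant 91·6 − 13² = 377.
m = (252·6 − 13·32)/377 = 1096/377; c = (91·32 − 13·252)/377 = -28/29.
Residuals: -118/377, -48/377, 434/377, -250/377, 162/377, -180/377; SSR = 864/377.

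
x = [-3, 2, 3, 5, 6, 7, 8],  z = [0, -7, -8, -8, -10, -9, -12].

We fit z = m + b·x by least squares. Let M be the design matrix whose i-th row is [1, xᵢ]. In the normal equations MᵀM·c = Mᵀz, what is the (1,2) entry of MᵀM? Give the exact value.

28

Row 1 ↔ basis 1, column 2 ↔ basis x, so (MᵀM)_{1,2} = Σᵢ x = (1)·(-3) + (1)·(2) + (1)·(3) + (1)·(5) + (1)·(6) + (1)·(7) + (1)·(8) = 28.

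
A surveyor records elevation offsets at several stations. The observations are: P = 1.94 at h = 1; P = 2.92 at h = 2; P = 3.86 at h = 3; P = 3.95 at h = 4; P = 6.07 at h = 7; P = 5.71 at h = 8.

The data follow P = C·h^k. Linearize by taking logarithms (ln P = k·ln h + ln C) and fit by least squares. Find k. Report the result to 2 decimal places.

Let Y = ln P. Fitting Y = k·ln h + ln C by least squares:
Over the data: Σln h = 7.2034, Σ(ln h)² = 11.7199, Σln P = 8.0042, Σln h·ln P = 11.2630.
Normal system: [[11.7199, 7.2034]; [7.2034, 6]]·[k, ln C]ᵀ = [11.2630, 8.0042]ᵀ.
Δ = 11.7199·6 − (7.2034)² = 18.4301; k = (11.2630·6 − 7.2034·8.0042)/18.4301 = 0.53827, ln C = (11.7199·8.0042 − 7.2034·11.2630)/18.4301 = 0.68781.

k = 0.54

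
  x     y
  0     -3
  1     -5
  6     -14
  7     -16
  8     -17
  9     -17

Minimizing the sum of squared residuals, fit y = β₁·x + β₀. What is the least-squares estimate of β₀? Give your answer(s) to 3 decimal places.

β₀ = -3.393

The normal system MᵀM·[β₁, β₀]ᵀ = Mᵀy is [[231, 31]; [31, 6]]·[β₁, β₀]ᵀ = [-490, -72]ᵀ.
Δ = 231·6 − 31² = 425.
β₁ = ((-490)·6 − 31·(-72))/425 = -708/425; β₀ = (231·(-72) − 31·(-490))/425 = -1442/425.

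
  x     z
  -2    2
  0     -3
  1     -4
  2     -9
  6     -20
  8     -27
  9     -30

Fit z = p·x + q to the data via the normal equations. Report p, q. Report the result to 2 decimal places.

Compute the Gram sums: Σx·x = 190, Σx = 24, Σ1 = 7.
Moment sums: Σx·z = -632, Σz = -91.
So AᵀA·[p, q]ᵀ = Aᵀz: [[190, 24]; [24, 7]]·[p, q]ᵀ = [-632, -91]ᵀ.
Δ = 190·7 − 24² = 754.
p = ((-632)·7 − 24·(-91))/754 = -1120/377; q = (190·(-91) − 24·(-632))/754 = -1061/377.

p = -2.97, q = -2.81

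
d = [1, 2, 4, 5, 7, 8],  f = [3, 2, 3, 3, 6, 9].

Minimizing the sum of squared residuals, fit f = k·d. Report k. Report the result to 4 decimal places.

k = 0.9308

Sums needed: Σd·d = 159.
Moment sums: Σd·f = 148.
XᵀX·[k]ᵀ = Xᵀf becomes [[159]]·[k]ᵀ = [148]ᵀ.
Hence k = 148 / 159 ≈ 0.930818.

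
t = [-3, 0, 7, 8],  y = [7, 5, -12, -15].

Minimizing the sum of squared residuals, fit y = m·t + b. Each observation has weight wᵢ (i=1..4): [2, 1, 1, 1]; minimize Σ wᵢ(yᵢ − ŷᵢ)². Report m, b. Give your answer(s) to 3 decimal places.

m = -2.017, b = 2.031

The normal system MᵀWM·[m, b]ᵀ = MᵀWy is [[131, 9]; [9, 5]]·[m, b]ᵀ = [-246, -8]ᵀ.
Eliminating b: 5·(row 1) − 9·(row 2) gives 574·m = 5·(-246) − 9·(-8) = -1158, so m = -579/287.
Then b = ((-8) − 9·(-579/287))/5 = 583/287.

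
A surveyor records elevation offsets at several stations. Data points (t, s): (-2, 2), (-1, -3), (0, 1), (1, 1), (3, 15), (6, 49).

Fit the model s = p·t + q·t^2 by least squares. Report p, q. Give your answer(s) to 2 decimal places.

p = 1.58, q = 1.10

The normal equations are: 51·p + 235·q = 339;  235·p + 1395·q = 1905.
Eliminating q: 1395·(row 1) − 235·(row 2) gives 15920·p = 1395·339 − 235·1905 = 25230, so p = 2523/1592.
Then q = (1905 − 235·(2523/1592))/1395 = 1749/1592.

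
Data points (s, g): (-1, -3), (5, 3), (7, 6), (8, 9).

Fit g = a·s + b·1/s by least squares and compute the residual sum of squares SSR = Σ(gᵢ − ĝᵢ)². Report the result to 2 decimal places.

The normal equations are: 139·a + 4·b = 132;  4·a + (84361/78400)·b = 1563/280.
Determinant 139·(84361/78400) − 4² = 10471779/78400.
a = (132·(84361/78400) − 4·(1563/280))/(10471779/78400) = 1042788/1163531; b = (139·(1563/280) − 4·132)/(10471779/78400) = 2159640/1163531.
Residuals: -288165/1163531, -2155275/1163531, -626850/1163531, 1859520/1163531; SSR = 7373250/1163531.

SSR = 6.34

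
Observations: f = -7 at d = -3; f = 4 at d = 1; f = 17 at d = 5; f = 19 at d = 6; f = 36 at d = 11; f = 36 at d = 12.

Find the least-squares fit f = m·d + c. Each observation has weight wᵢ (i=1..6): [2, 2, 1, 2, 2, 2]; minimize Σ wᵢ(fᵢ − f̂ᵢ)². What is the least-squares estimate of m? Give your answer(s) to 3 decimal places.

The normal system AᵀWA·[m, c]ᵀ = AᵀWf is [[647, 59]; [59, 11]]·[m, c]ᵀ = [2019, 193]ᵀ.
det = 647·11 − 59² = 3636.
m = (2019·11 − 59·193)/3636 = 5411/1818; c = (647·193 − 59·2019)/3636 = 2875/1818.

m = 2.976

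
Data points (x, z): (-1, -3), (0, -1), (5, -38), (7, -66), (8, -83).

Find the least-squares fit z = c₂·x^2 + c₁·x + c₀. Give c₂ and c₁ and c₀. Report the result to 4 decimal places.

The normal equations are: 7123·c₂ + 979·c₁ + 139·c₀ = -9499;  979·c₂ + 139·c₁ + 19·c₀ = -1313;  139·c₂ + 19·c₁ + 5·c₀ = -191.
Inverting the 3×3 Gram matrix, [c₂, c₁, c₀]ᵀ = [-18911/18084, -31345/18084, -3831/1507]ᵀ.

c₂ = -1.0457, c₁ = -1.7333, c₀ = -2.5421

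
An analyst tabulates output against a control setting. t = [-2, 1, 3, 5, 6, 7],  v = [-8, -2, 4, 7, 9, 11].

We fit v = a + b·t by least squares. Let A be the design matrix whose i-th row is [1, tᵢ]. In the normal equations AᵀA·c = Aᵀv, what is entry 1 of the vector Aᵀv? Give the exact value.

Entry 1 ↔ basis 1, so (Aᵀv)_{1} = Σᵢ vᵢ = (1)·(-8) + (1)·(-2) + (1)·(4) + (1)·(7) + (1)·(9) + (1)·(11) = 21.

21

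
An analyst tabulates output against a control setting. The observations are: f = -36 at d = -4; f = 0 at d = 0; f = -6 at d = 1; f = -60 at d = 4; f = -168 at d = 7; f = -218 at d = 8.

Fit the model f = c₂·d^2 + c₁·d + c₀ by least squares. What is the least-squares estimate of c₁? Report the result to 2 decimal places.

The normal equations are: 7010·c₂ + 856·c₁ + 146·c₀ = -23726;  856·c₂ + 146·c₁ + 16·c₀ = -3022;  146·c₂ + 16·c₁ + 6·c₀ = -488.
(Σd^2·d^2 = 7010, Σd^2·d = 856, Σd^2 = 146, Σd·d = 146, Σd = 16, Σ1 = 6, Σd^2·f = -23726, Σd·f = -3022, Σf = -488.)
Row-reducing yields c₂ = -21083/6974, c₁ = -52287/17435, c₀ = 7869/34870.

c₁ = -3.00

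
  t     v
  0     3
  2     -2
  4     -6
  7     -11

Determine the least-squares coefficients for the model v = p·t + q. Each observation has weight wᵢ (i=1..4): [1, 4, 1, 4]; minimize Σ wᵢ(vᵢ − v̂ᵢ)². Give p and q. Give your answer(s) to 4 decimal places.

Forming XᵀWX = [[228, 40]; [40, 10]] and XᵀWv = [-348, -55]ᵀ gives XᵀWX·[p, q]ᵀ = XᵀWv.
Determinant 228·10 − 40² = 680.
p = ((-348)·10 − 40·(-55))/680 = -32/17; q = (228·(-55) − 40·(-348))/680 = 69/34.

p = -1.8824, q = 2.0294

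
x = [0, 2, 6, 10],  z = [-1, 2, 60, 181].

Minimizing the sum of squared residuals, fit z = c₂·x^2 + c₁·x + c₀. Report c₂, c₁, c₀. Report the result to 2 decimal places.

Sums needed: Σx^2·x^2 = 11312, Σx^2·x = 1224, Σx^2 = 140, Σx·x = 140, Σx = 18, Σ1 = 4.
Moment sums: Σx^2·z = 20268, Σx·z = 2174, Σz = 242.
So AᵀA·[c₂, c₁, c₀]ᵀ = Aᵀz: [[11312, 1224, 140]; [1224, 140, 18]; [140, 18, 4]]·[c₂, c₁, c₀]ᵀ = [20268, 2174, 242]ᵀ.
Row-reducing yields c₂ = 6449/3184, c₁ = -3187/1592, c₀ = -275/199.

c₂ = 2.03, c₁ = -2.00, c₀ = -1.38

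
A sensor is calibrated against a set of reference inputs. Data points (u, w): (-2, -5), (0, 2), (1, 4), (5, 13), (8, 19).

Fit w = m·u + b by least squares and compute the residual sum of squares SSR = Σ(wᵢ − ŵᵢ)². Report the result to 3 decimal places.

SSR = 3.776

With design matrix M, MᵀM = [[94, 12]; [12, 5]] and Mᵀw = [231, 33]ᵀ.
Determinant 94·5 − 12² = 326.
m = (231·5 − 12·33)/326 = 759/326; b = (94·33 − 12·231)/326 = 165/163.
Residuals: -221/163, 161/163, 215/326, 113/326, -104/163; SSR = 1231/326.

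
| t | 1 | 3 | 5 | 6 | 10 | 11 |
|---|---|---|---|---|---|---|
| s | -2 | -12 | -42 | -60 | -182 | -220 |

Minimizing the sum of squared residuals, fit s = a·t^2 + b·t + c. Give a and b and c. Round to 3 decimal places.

a = -2.016, b = 2.256, c = -1.742

The normal equations are: 26644·a + 2700·b + 292·c = -48140;  2700·a + 292·b + 36·c = -4848;  292·a + 36·b + 6·c = -518.
(Σt^2·t^2 = 26644, Σt^2·t = 2700, Σt^2 = 292, Σt·t = 292, Σt = 36, Σ1 = 6, Σt^2·s = -48140, Σt·s = -4848, Σs = -518.)
Row-reducing yields a = -17477/8668, b = 19551/8668, c = -3774/2167.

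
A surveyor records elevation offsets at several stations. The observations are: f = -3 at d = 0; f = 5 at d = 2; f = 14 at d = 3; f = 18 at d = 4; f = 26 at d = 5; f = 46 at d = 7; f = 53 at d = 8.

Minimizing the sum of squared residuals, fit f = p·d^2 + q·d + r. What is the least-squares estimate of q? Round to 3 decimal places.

q = 3.977

From the data, Σd^2·d^2 = 7475, Σd^2·d = 1079, Σd^2 = 167, Σd·d = 167, Σd = 29, Σ1 = 7.
Right-hand side: Σd^2·f = 6730, Σd·f = 1000, Σf = 159.
So XᵀX·[p, q, r]ᵀ = Xᵀf: [[7475, 1079, 167]; [1079, 167, 29]; [167, 29, 7]]·[p, q, r]ᵀ = [6730, 1000, 159]ᵀ.
Solving the 3×3 system (Gaussian elimination) gives p = 6393/15974, q = 63527/15974, r = -3776/1141.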